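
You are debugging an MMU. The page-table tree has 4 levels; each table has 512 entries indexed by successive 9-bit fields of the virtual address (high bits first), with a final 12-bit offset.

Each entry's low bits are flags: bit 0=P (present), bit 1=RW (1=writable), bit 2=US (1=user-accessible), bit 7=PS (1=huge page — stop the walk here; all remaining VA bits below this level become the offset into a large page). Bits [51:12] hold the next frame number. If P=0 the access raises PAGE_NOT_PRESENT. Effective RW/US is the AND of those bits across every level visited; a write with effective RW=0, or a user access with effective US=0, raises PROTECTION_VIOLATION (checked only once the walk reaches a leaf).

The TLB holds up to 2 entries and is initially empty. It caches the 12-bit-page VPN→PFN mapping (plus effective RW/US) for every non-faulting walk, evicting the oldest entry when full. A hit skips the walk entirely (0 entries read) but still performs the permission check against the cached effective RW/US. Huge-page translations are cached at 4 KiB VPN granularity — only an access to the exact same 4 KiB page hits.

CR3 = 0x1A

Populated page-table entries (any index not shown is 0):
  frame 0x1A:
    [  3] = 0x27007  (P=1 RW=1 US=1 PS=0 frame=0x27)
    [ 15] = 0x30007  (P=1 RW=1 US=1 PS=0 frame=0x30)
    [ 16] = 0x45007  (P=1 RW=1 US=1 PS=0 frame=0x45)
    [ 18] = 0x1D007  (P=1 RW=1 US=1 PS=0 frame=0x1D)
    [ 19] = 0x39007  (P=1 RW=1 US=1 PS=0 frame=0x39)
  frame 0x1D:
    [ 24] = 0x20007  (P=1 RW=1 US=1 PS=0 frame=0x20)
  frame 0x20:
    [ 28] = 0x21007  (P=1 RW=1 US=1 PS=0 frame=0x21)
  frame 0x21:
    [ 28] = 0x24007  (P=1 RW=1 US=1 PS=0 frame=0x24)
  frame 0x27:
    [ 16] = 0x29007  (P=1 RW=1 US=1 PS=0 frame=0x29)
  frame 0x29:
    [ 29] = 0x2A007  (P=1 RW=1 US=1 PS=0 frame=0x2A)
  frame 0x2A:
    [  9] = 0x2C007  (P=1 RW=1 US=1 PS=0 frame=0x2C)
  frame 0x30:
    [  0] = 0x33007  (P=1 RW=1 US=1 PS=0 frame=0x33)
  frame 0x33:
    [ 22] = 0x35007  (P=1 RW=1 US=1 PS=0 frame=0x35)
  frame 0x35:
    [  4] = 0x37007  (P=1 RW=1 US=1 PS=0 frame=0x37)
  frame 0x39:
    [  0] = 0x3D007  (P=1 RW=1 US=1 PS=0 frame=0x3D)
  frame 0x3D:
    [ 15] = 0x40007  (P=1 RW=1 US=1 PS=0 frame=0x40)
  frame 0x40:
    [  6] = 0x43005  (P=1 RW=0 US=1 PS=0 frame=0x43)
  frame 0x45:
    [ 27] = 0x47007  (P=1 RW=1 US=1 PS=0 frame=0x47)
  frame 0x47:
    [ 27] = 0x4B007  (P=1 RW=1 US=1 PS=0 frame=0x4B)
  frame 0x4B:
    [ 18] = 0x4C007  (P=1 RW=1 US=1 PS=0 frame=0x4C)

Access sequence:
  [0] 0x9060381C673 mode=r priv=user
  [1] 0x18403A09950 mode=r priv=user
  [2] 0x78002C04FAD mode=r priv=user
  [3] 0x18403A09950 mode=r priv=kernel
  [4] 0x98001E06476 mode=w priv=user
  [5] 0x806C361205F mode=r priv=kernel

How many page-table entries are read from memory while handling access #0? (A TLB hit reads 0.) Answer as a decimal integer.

Per-access translation:
#0 VA=0x9060381C673 (r,user):
  L0 @0x1A[18] → 0x1D007  P=1,RW=1,US=1,PS=0
  L1 @0x1D[24] → 0x20007  P=1,RW=1,US=1,PS=0
  L2 @0x20[28] → 0x21007  P=1,RW=1,US=1,PS=0
  L3 @0x21[28] → 0x24007  P=1,RW=1,US=1,PS=0
  ⇒ phys 0x24673  [4 reads]
#1 VA=0x18403A09950 (r,user):
  L0 @0x1A[3] → 0x27007  P=1,RW=1,US=1,PS=0
  L1 @0x27[16] → 0x29007  P=1,RW=1,US=1,PS=0
  L2 @0x29[29] → 0x2A007  P=1,RW=1,US=1,PS=0
  L3 @0x2A[9] → 0x2C007  P=1,RW=1,US=1,PS=0
  ⇒ phys 0x2C950  [4 reads]
#2 VA=0x78002C04FAD (r,user):
  L0 @0x1A[15] → 0x30007  P=1,RW=1,US=1,PS=0
  L1 @0x30[0] → 0x33007  P=1,RW=1,US=1,PS=0
  L2 @0x33[22] → 0x35007  P=1,RW=1,US=1,PS=0
  L3 @0x35[4] → 0x37007  P=1,RW=1,US=1,PS=0
  ⇒ phys 0x37FAD  [4 reads]
#3 VA=0x18403A09950 (r,kernel):
  TLB hit vpn=0x18403A09 → PA=0x2C950
#4 VA=0x98001E06476 (w,user):
  L0 @0x1A[19] → 0x39007  P=1,RW=1,US=1,PS=0
  L1 @0x39[0] → 0x3D007  P=1,RW=1,US=1,PS=0
  L2 @0x3D[15] → 0x40007  P=1,RW=1,US=1,PS=0
  L3 @0x40[6] → 0x43005  P=1,RW=0,US=1,PS=0
  → PROTECTION_VIOLATION  (4 entries read)
#5 VA=0x806C361205F (r,kernel):
  L0 @0x1A[16] → 0x45007  P=1,RW=1,US=1,PS=0
  L1 @0x45[27] → 0x47007  P=1,RW=1,US=1,PS=0
  L2 @0x47[27] → 0x4B007  P=1,RW=1,US=1,PS=0
  L3 @0x4B[18] → 0x4C007  P=1,RW=1,US=1,PS=0
  ⇒ phys 0x4C05F  [4 reads]

Entries read for #0: 4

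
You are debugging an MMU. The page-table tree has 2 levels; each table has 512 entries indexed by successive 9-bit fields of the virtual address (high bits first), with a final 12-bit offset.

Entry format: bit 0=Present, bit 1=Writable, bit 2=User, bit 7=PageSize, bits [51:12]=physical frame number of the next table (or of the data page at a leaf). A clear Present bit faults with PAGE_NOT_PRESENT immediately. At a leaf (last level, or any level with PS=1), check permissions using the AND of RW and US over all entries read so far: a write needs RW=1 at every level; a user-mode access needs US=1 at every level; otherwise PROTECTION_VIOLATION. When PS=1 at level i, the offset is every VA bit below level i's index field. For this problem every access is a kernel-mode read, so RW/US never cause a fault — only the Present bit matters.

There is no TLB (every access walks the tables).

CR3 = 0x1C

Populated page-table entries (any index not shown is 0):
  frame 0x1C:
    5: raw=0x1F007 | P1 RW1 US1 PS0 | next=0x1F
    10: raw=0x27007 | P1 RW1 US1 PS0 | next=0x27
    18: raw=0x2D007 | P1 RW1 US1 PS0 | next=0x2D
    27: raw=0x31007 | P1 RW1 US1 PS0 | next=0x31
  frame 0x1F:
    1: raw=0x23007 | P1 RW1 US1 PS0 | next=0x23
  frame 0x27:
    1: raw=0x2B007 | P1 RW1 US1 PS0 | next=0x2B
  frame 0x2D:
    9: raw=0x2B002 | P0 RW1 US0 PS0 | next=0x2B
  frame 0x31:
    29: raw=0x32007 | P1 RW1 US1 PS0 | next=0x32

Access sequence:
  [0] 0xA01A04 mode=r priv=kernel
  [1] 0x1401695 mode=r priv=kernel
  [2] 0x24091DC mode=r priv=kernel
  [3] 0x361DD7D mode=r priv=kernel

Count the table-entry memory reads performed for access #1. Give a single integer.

Per-access translation:
#0 VA=0xA01A04 (r,kernel):
  lvl0: tbl 0x1C, slot 5 ⇒ 0x1F007 (P1/RW1/US1/PS0)
  lvl1: tbl 0x1F, slot 1 ⇒ 0x23007 (P1/RW1/US1/PS0)
  ✓ 0x23A04  — 2 lookups
#1 VA=0x1401695 (r,kernel):
  lvl0: tbl 0x1C, slot 10 ⇒ 0x27007 (P1/RW1/US1/PS0)
  lvl1: tbl 0x27, slot 1 ⇒ 0x2B007 (P1/RW1/US1/PS0)
  ✓ 0x2B695  — 2 lookups
#2 VA=0x24091DC (r,kernel):
  lvl0: tbl 0x1C, slot 18 ⇒ 0x2D007 (P1/RW1/US1/PS0)
  lvl1: tbl 0x2D, slot 9 ⇒ 0x2B002 (P0/RW1/US0/PS0)
  ✗ PAGE_NOT_PRESENT  [2 reads]
#3 VA=0x361DD7D (r,kernel):
  lvl0: tbl 0x1C, slot 27 ⇒ 0x31007 (P1/RW1/US1/PS0)
  lvl1: tbl 0x31, slot 29 ⇒ 0x32007 (P1/RW1/US1/PS0)
  ✓ 0x32D7D  — 2 lookups

Entries read for #1: 2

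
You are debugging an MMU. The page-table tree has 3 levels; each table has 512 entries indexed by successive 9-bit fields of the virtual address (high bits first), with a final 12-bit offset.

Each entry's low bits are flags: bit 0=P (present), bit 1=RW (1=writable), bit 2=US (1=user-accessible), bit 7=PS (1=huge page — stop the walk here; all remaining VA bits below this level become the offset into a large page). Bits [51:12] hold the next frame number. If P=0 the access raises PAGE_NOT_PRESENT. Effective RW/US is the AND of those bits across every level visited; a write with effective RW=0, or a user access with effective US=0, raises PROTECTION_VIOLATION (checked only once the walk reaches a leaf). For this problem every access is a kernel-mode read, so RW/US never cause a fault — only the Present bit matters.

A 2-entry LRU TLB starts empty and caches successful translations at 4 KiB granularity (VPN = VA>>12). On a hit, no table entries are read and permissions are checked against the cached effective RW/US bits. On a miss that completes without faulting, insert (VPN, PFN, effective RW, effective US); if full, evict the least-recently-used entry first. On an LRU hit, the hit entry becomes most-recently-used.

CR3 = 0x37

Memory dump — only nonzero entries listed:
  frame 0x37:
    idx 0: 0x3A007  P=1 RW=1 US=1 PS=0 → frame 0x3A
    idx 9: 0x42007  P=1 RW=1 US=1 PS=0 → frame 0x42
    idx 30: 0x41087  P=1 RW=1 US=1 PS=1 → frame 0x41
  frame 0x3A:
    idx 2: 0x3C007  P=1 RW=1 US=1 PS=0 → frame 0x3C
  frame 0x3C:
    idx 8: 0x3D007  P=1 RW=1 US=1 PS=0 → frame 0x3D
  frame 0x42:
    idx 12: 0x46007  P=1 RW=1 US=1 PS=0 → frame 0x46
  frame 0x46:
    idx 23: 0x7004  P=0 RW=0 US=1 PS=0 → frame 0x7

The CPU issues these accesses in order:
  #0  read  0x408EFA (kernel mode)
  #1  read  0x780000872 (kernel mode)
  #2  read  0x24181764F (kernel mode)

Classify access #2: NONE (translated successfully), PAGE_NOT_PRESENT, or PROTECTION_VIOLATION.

Trace:
#0 VA=0x408EFA (r,kernel):
  L0 @0x37[0] → 0x3A007  P=1,RW=1,US=1,PS=0
  L1 @0x3A[2] → 0x3C007  P=1,RW=1,US=1,PS=0
  L2 @0x3C[8] → 0x3D007  P=1,RW=1,US=1,PS=0
  → PA=0x3DEFA  (3 entries read)
#1 VA=0x780000872 (r,kernel):
  L0 @0x37[30] → 0x41087  P=1,RW=1,US=1,PS=1
  → PA=0x41872 (huge @L0)  (1 entries read)
#2 VA=0x24181764F (r,kernel):
  L0 @0x37[9] → 0x42007  P=1,RW=1,US=1,PS=0
  L1 @0x42[12] → 0x46007  P=1,RW=1,US=1,PS=0
  L2 @0x46[23] → 0x7004  P=0,RW=0,US=1,PS=0
  ⇒ fault: PAGE_NOT_PRESENT  — 3 lookups

Access #2 fault: PAGE_NOT_PRESENT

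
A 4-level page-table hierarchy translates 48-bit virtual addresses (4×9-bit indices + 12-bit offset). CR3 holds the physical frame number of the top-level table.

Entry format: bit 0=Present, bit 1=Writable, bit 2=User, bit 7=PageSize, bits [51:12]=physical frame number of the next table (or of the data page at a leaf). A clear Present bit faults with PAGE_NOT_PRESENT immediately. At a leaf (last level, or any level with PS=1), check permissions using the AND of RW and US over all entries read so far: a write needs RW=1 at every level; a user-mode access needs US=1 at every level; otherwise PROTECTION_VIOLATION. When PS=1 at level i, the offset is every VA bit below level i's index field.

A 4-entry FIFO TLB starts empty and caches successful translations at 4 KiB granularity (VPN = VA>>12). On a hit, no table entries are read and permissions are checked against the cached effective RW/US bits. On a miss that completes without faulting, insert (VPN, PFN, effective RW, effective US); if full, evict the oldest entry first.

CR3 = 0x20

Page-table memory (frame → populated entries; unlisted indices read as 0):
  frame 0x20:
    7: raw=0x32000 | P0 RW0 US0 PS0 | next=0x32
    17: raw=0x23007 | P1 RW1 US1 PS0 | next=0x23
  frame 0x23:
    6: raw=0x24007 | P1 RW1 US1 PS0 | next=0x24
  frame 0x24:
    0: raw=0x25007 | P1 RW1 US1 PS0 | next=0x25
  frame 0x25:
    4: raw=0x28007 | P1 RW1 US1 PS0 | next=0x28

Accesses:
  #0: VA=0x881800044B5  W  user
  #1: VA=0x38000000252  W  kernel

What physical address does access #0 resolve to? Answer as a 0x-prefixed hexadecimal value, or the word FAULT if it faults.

Walk each access:
#0 VA=0x881800044B5 (w,user):
  lvl0: tbl 0x20, slot 17 ⇒ 0x23007 (P1/RW1/US1/PS0)
  lvl1: tbl 0x23, slot 6 ⇒ 0x24007 (P1/RW1/US1/PS0)
  lvl2: tbl 0x24, slot 0 ⇒ 0x25007 (P1/RW1/US1/PS0)
  lvl3: tbl 0x25, slot 4 ⇒ 0x28007 (P1/RW1/US1/PS0)
  ⇒ phys 0x284B5  [4 reads]
#1 VA=0x38000000252 (w,kernel):
  lvl0: tbl 0x20, slot 7 ⇒ 0x32000 (P0/RW0/US0/PS0)
  → PAGE_NOT_PRESENT  (1 entries read)

Access #0 PA: 0x284B5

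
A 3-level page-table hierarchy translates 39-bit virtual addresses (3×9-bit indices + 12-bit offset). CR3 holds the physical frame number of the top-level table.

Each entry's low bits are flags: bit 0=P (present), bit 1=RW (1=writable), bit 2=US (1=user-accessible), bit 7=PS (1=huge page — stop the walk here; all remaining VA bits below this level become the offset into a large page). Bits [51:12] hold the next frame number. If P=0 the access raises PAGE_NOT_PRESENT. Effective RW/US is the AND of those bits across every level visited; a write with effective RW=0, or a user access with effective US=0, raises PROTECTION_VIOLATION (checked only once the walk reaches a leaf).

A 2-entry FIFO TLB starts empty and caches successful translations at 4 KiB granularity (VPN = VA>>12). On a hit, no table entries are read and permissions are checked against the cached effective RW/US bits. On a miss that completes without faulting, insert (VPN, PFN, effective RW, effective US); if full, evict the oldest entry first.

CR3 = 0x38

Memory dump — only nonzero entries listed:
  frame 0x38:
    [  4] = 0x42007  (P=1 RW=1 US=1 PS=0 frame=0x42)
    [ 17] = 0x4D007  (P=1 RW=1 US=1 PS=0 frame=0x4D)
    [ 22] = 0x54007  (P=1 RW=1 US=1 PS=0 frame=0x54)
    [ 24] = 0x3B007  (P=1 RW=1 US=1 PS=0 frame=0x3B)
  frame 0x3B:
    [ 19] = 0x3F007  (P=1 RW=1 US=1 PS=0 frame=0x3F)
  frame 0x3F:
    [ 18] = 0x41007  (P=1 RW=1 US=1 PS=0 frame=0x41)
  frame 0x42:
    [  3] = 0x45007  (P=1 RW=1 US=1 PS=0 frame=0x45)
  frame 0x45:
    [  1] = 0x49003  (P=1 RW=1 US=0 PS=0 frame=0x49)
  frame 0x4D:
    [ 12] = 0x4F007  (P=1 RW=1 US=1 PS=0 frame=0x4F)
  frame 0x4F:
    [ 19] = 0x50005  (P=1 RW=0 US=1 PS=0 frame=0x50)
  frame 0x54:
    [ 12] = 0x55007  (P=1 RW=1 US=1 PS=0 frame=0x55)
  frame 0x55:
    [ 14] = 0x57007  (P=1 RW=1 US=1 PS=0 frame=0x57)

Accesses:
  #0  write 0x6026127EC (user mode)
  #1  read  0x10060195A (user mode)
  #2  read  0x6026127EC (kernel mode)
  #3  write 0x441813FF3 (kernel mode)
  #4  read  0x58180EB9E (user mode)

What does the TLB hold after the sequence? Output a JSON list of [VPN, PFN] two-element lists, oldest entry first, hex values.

Trace:
#0 VA=0x6026127EC (w,user):
  [0] read 0x38 idx=24: raw=0x3B007 flags P=1 W=1 U=1 S=0
  [1] read 0x3B idx=19: raw=0x3F007 flags P=1 W=1 U=1 S=0
  [2] read 0x3F idx=18: raw=0x41007 flags P=1 W=1 U=1 S=0
  ⇒ phys 0x417EC  [3 reads]
#1 VA=0x10060195A (r,user):
  [0] read 0x38 idx=4: raw=0x42007 flags P=1 W=1 U=1 S=0
  [1] read 0x42 idx=3: raw=0x45007 flags P=1 W=1 U=1 S=0
  [2] read 0x45 idx=1: raw=0x49003 flags P=1 W=1 U=0 S=0
  ✗ PROTECTION_VIOLATION  [3 reads]
#2 VA=0x6026127EC (r,kernel):
  TLB hit vpn=0x602612 → PA=0x417EC
#3 VA=0x441813FF3 (w,kernel):
  [0] read 0x38 idx=17: raw=0x4D007 flags P=1 W=1 U=1 S=0
  [1] read 0x4D idx=12: raw=0x4F007 flags P=1 W=1 U=1 S=0
  [2] read 0x4F idx=19: raw=0x50005 flags P=1 W=0 U=1 S=0
  ✗ PROTECTION_VIOLATION  [3 reads]
#4 VA=0x58180EB9E (r,user):
  [0] read 0x38 idx=22: raw=0x54007 flags P=1 W=1 U=1 S=0
  [1] read 0x54 idx=12: raw=0x55007 flags P=1 W=1 U=1 S=0
  [2] read 0x55 idx=14: raw=0x57007 flags P=1 W=1 U=1 S=0
  ⇒ phys 0x57B9E  [3 reads]

TLB: [["0x602612", "0x41"], ["0x58180E", "0x57"]]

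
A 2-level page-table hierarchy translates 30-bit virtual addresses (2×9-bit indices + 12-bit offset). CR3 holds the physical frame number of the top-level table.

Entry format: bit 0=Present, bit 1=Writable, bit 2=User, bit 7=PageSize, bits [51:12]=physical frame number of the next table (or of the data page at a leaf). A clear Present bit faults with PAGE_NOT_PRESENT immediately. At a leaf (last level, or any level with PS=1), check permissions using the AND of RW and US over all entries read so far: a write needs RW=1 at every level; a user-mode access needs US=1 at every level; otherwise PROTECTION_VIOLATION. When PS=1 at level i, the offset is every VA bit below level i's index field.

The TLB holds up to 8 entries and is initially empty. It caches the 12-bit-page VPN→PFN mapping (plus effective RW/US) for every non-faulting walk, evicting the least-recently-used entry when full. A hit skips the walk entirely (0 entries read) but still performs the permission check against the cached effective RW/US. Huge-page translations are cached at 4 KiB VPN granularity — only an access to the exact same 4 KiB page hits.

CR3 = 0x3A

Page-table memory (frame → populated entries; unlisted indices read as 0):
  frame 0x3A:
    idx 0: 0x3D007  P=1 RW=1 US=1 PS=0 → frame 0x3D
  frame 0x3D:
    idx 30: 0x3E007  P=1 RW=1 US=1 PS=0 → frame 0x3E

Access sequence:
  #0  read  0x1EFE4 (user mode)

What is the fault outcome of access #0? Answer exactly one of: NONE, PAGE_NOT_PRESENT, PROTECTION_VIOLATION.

Trace:
#0 VA=0x1EFE4 (r,user):
  [0] read 0x3A idx=0: raw=0x3D007 flags P=1 W=1 U=1 S=0
  [1] read 0x3D idx=30: raw=0x3E007 flags P=1 W=1 U=1 S=0
  ✓ 0x3EFE4  — 2 lookups

Access #0 fault: NONE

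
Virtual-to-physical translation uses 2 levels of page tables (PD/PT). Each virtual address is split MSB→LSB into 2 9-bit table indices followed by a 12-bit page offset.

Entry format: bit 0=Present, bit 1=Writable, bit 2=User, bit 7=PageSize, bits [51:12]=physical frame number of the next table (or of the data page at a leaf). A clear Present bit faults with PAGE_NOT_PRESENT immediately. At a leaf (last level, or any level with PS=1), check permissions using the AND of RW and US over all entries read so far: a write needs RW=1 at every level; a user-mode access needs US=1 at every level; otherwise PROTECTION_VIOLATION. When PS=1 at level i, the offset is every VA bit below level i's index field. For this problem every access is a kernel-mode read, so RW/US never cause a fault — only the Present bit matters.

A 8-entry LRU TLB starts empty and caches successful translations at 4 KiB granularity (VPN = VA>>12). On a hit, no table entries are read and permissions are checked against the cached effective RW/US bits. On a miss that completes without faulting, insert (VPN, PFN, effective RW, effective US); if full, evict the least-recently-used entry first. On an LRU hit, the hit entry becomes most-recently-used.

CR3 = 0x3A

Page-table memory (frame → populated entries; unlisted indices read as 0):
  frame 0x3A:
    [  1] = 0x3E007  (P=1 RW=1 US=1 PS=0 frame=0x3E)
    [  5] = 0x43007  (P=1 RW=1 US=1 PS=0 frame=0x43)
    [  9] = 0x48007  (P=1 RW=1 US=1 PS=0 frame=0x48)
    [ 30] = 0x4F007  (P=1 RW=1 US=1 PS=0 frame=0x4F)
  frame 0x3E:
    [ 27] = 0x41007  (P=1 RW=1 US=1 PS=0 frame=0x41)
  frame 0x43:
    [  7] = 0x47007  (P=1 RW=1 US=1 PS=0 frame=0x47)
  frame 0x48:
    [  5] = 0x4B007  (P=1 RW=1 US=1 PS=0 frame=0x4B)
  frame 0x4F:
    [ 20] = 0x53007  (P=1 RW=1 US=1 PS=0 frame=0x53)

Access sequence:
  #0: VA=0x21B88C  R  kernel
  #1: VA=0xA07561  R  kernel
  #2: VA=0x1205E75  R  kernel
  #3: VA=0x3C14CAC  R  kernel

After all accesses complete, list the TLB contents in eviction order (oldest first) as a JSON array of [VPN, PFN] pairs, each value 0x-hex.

Trace:
#0 VA=0x21B88C (r,kernel):
  lvl0: tbl 0x3A, slot 1 ⇒ 0x3E007 (P1/RW1/US1/PS0)
  lvl1: tbl 0x3E, slot 27 ⇒ 0x41007 (P1/RW1/US1/PS0)
  → PA=0x4188C  (2 entries read)
#1 VA=0xA07561 (r,kernel):
  lvl0: tbl 0x3A, slot 5 ⇒ 0x43007 (P1/RW1/US1/PS0)
  lvl1: tbl 0x43, slot 7 ⇒ 0x47007 (P1/RW1/US1/PS0)
  → PA=0x47561  (2 entries read)
#2 VA=0x1205E75 (r,kernel):
  lvl0: tbl 0x3A, slot 9 ⇒ 0x48007 (P1/RW1/US1/PS0)
  lvl1: tbl 0x48, slot 5 ⇒ 0x4B007 (P1/RW1/US1/PS0)
  → PA=0x4BE75  (2 entries read)
#3 VA=0x3C14CAC (r,kernel):
  lvl0: tbl 0x3A, slot 30 ⇒ 0x4F007 (P1/RW1/US1/PS0)
  lvl1: tbl 0x4F, slot 20 ⇒ 0x53007 (P1/RW1/US1/PS0)
  → PA=0x53CAC  (2 entries read)

TLB: [["0x21B", "0x41"], ["0xA07", "0x47"], ["0x1205", "0x4B"], ["0x3C14", "0x53"]]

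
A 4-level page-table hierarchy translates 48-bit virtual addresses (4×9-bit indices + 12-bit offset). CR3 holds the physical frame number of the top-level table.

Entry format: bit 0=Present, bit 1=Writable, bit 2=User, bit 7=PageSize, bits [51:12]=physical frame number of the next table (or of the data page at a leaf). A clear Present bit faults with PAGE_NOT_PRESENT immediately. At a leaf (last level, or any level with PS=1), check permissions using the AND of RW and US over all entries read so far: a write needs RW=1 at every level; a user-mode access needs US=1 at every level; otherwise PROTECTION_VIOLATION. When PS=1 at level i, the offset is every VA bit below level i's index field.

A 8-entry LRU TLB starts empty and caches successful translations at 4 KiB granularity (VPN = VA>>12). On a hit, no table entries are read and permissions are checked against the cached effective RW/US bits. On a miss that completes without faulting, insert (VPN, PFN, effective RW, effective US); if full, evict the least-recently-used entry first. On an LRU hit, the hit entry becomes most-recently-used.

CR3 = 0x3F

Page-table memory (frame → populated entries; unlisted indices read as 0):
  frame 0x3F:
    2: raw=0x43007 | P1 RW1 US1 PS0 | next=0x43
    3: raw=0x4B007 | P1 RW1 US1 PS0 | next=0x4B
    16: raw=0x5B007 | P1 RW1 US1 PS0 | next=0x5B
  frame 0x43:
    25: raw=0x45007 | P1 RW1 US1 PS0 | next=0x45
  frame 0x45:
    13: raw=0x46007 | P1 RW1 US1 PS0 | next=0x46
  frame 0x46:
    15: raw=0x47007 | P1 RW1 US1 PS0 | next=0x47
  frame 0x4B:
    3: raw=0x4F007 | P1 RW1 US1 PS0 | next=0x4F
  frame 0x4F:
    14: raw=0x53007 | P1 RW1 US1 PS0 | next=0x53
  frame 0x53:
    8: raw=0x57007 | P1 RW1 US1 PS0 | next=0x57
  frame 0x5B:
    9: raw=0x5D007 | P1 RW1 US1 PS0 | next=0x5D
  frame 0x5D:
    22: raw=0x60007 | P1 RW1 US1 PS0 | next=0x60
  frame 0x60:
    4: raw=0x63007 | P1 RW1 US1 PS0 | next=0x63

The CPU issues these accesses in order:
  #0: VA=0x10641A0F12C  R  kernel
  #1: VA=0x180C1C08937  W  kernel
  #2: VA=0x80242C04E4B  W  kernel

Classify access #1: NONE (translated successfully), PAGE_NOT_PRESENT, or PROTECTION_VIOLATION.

Trace:
#0 VA=0x10641A0F12C (r,kernel):
  lvl0: tbl 0x3F, slot 2 ⇒ 0x43007 (P1/RW1/US1/PS0)
  lvl1: tbl 0x43, slot 25 ⇒ 0x45007 (P1/RW1/US1/PS0)
  lvl2: tbl 0x45, slot 13 ⇒ 0x46007 (P1/RW1/US1/PS0)
  lvl3: tbl 0x46, slot 15 ⇒ 0x47007 (P1/RW1/US1/PS0)
  ✓ 0x4712C  — 4 lookups
#1 VA=0x180C1C08937 (w,kernel):
  lvl0: tbl 0x3F, slot 3 ⇒ 0x4B007 (P1/RW1/US1/PS0)
  lvl1: tbl 0x4B, slot 3 ⇒ 0x4F007 (P1/RW1/US1/PS0)
  lvl2: tbl 0x4F, slot 14 ⇒ 0x53007 (P1/RW1/US1/PS0)
  lvl3: tbl 0x53, slot 8 ⇒ 0x57007 (P1/RW1/US1/PS0)
  ✓ 0x57937  — 4 lookups
#2 VA=0x80242C04E4B (w,kernel):
  lvl0: tbl 0x3F, slot 16 ⇒ 0x5B007 (P1/RW1/US1/PS0)
  lvl1: tbl 0x5B, slot 9 ⇒ 0x5D007 (P1/RW1/US1/PS0)
  lvl2: tbl 0x5D, slot 22 ⇒ 0x60007 (P1/RW1/US1/PS0)
  lvl3: tbl 0x60, slot 4 ⇒ 0x63007 (P1/RW1/US1/PS0)
  ✓ 0x63E4B  — 4 lookups

Access #1 fault: NONE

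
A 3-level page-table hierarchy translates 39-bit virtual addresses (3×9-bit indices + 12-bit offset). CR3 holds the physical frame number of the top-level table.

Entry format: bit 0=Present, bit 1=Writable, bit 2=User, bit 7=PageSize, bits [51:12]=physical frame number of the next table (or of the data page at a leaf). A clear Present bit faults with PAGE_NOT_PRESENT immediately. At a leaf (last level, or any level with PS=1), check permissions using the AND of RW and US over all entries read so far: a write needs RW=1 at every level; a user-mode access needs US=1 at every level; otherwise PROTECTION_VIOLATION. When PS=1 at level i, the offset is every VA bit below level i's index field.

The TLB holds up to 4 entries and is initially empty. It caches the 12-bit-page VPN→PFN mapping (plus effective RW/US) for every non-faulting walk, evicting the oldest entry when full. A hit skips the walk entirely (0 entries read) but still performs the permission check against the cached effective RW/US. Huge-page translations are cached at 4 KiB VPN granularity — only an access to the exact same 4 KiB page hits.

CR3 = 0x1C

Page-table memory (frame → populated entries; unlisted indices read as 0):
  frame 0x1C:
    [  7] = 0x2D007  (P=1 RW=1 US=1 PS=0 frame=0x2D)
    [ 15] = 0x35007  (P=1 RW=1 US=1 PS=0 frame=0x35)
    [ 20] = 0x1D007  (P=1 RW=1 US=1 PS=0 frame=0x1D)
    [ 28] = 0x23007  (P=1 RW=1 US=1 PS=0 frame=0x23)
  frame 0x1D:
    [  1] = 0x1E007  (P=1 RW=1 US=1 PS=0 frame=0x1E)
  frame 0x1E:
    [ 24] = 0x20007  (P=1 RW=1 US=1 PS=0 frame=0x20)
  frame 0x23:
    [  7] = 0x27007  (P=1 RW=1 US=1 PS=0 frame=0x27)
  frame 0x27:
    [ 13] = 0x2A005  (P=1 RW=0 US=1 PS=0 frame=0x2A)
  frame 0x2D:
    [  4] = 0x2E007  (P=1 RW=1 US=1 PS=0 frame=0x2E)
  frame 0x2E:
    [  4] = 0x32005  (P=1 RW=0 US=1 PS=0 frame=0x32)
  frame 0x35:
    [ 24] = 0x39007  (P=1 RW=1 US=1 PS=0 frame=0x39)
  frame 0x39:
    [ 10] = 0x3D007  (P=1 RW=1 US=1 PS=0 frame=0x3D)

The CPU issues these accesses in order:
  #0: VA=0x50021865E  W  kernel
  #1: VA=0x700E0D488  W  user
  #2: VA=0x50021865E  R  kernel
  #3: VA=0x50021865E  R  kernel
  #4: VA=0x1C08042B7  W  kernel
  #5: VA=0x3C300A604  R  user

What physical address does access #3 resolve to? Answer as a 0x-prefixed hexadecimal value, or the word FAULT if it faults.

Trace:
#0 VA=0x50021865E (w,kernel):
  L0 @0x1C[20] → 0x1D007  P=1,RW=1,US=1,PS=0
  L1 @0x1D[1] → 0x1E007  P=1,RW=1,US=1,PS=0
  L2 @0x1E[24] → 0x20007  P=1,RW=1,US=1,PS=0
  ✓ 0x2065E  — 3 lookups
#1 VA=0x700E0D488 (w,user):
  L0 @0x1C[28] → 0x23007  P=1,RW=1,US=1,PS=0
  L1 @0x23[7] → 0x27007  P=1,RW=1,US=1,PS=0
  L2 @0x27[13] → 0x2A005  P=1,RW=0,US=1,PS=0
  → PROTECTION_VIOLATION  (3 entries read)
#2 VA=0x50021865E (r,kernel):
  TLB hit vpn=0x500218 → PA=0x2065E
#3 VA=0x50021865E (r,kernel):
  TLB hit vpn=0x500218 → PA=0x2065E
#4 VA=0x1C08042B7 (w,kernel):
  L0 @0x1C[7] → 0x2D007  P=1,RW=1,US=1,PS=0
  L1 @0x2D[4] → 0x2E007  P=1,RW=1,US=1,PS=0
  L2 @0x2E[4] → 0x32005  P=1,RW=0,US=1,PS=0
  → PROTECTION_VIOLATION  (3 entries read)
#5 VA=0x3C300A604 (r,user):
  L0 @0x1C[15] → 0x35007  P=1,RW=1,US=1,PS=0
  L1 @0x35[24] → 0x39007  P=1,RW=1,US=1,PS=0
  L2 @0x39[10] → 0x3D007  P=1,RW=1,US=1,PS=0
  ✓ 0x3D604  — 3 lookups

Access #3 PA: 0x2065E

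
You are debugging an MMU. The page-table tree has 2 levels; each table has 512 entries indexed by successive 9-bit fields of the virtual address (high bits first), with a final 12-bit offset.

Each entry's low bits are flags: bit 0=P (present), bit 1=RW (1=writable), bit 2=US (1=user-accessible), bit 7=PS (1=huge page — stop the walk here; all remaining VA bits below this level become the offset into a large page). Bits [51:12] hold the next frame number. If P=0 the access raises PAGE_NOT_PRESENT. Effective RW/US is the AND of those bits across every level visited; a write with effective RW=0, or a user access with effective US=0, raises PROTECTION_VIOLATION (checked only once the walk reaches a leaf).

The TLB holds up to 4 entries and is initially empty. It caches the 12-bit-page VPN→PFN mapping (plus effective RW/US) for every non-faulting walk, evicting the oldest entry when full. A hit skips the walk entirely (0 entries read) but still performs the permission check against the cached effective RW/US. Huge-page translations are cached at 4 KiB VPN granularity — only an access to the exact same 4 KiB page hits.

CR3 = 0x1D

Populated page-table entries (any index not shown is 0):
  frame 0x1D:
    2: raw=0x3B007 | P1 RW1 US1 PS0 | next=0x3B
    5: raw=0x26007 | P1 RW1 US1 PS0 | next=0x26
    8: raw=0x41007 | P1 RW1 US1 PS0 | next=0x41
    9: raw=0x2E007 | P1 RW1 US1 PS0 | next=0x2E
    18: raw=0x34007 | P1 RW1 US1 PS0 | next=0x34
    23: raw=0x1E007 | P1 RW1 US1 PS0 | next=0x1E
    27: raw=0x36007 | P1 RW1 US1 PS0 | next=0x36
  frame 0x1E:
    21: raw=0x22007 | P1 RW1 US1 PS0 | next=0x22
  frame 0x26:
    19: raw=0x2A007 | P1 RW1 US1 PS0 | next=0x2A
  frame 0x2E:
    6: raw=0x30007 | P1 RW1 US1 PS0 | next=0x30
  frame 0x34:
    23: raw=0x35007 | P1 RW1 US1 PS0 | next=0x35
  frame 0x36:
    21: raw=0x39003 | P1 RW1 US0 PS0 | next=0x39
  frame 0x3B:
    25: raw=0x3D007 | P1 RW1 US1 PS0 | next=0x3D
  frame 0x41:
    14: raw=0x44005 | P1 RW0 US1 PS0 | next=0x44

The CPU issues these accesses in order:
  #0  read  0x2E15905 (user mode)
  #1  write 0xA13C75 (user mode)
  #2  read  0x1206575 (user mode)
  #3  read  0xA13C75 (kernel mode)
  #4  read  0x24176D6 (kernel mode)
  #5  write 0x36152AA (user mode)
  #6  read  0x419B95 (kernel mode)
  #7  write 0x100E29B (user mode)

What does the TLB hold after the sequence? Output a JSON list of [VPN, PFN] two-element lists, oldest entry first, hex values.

Trace:
#0 VA=0x2E15905 (r,user):
  lvl0: tbl 0x1D, slot 23 ⇒ 0x1E007 (P1/RW1/US1/PS0)
  lvl1: tbl 0x1E, slot 21 ⇒ 0x22007 (P1/RW1/US1/PS0)
  ✓ 0x22905  — 2 lookups
#1 VA=0xA13C75 (w,user):
  lvl0: tbl 0x1D, slot 5 ⇒ 0x26007 (P1/RW1/US1/PS0)
  lvl1: tbl 0x26, slot 19 ⇒ 0x2A007 (P1/RW1/US1/PS0)
  ✓ 0x2AC75  — 2 lookups
#2 VA=0x1206575 (r,user):
  lvl0: tbl 0x1D, slot 9 ⇒ 0x2E007 (P1/RW1/US1/PS0)
  lvl1: tbl 0x2E, slot 6 ⇒ 0x30007 (P1/RW1/US1/PS0)
  ✓ 0x30575  — 2 lookups
#3 VA=0xA13C75 (r,kernel):
  TLB hit vpn=0xA13 → PA=0x2AC75
#4 VA=0x24176D6 (r,kernel):
  lvl0: tbl 0x1D, slot 18 ⇒ 0x34007 (P1/RW1/US1/PS0)
  lvl1: tbl 0x34, slot 23 ⇒ 0x35007 (P1/RW1/US1/PS0)
  ✓ 0x356D6  — 2 lookups
#5 VA=0x36152AA (w,user):
  lvl0: tbl 0x1D, slot 27 ⇒ 0x36007 (P1/RW1/US1/PS0)
  lvl1: tbl 0x36, slot 21 ⇒ 0x39003 (P1/RW1/US0/PS0)
  → PROTECTION_VIOLATION  (2 entries read)
#6 VA=0x419B95 (r,kernel):
  lvl0: tbl 0x1D, slot 2 ⇒ 0x3B007 (P1/RW1/US1/PS0)
  lvl1: tbl 0x3B, slot 25 ⇒ 0x3D007 (P1/RW1/US1/PS0)
  ✓ 0x3DB95  — 2 lookups
#7 VA=0x100E29B (w,user):
  lvl0: tbl 0x1D, slot 8 ⇒ 0x41007 (P1/RW1/US1/PS0)
  lvl1: tbl 0x41, slot 14 ⇒ 0x44005 (P1/RW0/US1/PS0)
  → PROTECTION_VIOLATION  (2 entries read)

TLB: [["0xA13", "0x2A"], ["0x1206", "0x30"], ["0x2417", "0x35"], ["0x419", "0x3D"]]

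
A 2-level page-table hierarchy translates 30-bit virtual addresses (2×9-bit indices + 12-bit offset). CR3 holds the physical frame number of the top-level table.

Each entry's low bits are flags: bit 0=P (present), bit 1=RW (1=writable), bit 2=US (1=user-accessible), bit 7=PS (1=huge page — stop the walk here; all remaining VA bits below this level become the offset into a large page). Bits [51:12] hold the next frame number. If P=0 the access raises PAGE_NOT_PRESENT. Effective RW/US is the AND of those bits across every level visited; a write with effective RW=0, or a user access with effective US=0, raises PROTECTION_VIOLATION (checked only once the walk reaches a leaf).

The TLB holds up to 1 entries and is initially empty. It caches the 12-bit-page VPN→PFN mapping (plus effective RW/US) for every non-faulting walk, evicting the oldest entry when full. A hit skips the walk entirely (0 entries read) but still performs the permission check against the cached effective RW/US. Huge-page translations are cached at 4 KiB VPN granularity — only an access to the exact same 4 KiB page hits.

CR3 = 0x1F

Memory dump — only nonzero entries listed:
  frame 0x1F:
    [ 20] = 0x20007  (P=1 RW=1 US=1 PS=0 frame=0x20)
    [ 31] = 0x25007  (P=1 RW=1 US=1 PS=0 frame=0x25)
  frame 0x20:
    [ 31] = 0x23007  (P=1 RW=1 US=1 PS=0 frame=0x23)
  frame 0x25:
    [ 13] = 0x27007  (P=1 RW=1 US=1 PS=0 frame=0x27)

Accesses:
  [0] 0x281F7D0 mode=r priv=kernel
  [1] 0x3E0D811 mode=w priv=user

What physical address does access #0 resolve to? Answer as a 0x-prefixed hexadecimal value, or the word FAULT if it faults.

Trace:
#0 VA=0x281F7D0 (r,kernel):
  [0] read 0x1F idx=20: raw=0x20007 flags P=1 W=1 U=1 S=0
  [1] read 0x20 idx=31: raw=0x23007 flags P=1 W=1 U=1 S=0
  ⇒ phys 0x237D0  [2 reads]
#1 VA=0x3E0D811 (w,user):
  [0] read 0x1F idx=31: raw=0x25007 flags P=1 W=1 U=1 S=0
  [1] read 0x25 idx=13: raw=0x27007 flags P=1 W=1 U=1 S=0
  ⇒ phys 0x27811  [2 reads]

Access #0 PA: 0x237D0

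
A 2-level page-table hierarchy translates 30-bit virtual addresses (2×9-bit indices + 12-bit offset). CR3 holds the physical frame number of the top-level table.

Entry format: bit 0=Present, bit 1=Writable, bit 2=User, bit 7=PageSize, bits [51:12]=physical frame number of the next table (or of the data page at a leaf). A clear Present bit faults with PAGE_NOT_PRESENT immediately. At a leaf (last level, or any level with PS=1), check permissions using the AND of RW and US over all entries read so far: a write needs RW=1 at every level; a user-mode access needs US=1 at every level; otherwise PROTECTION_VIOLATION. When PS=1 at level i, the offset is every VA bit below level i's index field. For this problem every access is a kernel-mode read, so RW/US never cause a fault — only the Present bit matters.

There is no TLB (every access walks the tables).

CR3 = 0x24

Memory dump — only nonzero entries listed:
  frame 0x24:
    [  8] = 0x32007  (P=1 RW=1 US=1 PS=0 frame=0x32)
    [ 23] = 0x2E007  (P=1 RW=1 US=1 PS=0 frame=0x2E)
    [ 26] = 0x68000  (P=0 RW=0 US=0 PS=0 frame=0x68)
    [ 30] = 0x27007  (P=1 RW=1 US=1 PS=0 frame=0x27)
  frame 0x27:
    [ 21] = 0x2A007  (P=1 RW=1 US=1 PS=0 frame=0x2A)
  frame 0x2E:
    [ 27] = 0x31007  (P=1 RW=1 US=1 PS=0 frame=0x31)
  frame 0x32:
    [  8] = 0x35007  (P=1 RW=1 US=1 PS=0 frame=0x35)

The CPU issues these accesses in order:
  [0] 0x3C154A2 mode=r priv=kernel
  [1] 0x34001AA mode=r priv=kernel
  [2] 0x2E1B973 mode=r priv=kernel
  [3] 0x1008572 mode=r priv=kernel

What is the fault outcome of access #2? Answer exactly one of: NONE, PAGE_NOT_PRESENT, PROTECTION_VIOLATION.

Per-access translation:
#0 VA=0x3C154A2 (r,kernel):
  lvl0: tbl 0x24, slot 30 ⇒ 0x27007 (P1/RW1/US1/PS0)
  lvl1: tbl 0x27, slot 21 ⇒ 0x2A007 (P1/RW1/US1/PS0)
  ⇒ phys 0x2A4A2  [2 reads]
#1 VA=0x34001AA (r,kernel):
  lvl0: tbl 0x24, slot 26 ⇒ 0x68000 (P0/RW0/US0/PS0)
  ✗ PAGE_NOT_PRESENT  [1 reads]
#2 VA=0x2E1B973 (r,kernel):
  lvl0: tbl 0x24, slot 23 ⇒ 0x2E007 (P1/RW1/US1/PS0)
  lvl1: tbl 0x2E, slot 27 ⇒ 0x31007 (P1/RW1/US1/PS0)
  ⇒ phys 0x31973  [2 reads]
#3 VA=0x1008572 (r,kernel):
  lvl0: tbl 0x24, slot 8 ⇒ 0x32007 (P1/RW1/US1/PS0)
  lvl1: tbl 0x32, slot 8 ⇒ 0x35007 (P1/RW1/US1/PS0)
  ⇒ phys 0x35572  [2 reads]

Access #2 fault: NONE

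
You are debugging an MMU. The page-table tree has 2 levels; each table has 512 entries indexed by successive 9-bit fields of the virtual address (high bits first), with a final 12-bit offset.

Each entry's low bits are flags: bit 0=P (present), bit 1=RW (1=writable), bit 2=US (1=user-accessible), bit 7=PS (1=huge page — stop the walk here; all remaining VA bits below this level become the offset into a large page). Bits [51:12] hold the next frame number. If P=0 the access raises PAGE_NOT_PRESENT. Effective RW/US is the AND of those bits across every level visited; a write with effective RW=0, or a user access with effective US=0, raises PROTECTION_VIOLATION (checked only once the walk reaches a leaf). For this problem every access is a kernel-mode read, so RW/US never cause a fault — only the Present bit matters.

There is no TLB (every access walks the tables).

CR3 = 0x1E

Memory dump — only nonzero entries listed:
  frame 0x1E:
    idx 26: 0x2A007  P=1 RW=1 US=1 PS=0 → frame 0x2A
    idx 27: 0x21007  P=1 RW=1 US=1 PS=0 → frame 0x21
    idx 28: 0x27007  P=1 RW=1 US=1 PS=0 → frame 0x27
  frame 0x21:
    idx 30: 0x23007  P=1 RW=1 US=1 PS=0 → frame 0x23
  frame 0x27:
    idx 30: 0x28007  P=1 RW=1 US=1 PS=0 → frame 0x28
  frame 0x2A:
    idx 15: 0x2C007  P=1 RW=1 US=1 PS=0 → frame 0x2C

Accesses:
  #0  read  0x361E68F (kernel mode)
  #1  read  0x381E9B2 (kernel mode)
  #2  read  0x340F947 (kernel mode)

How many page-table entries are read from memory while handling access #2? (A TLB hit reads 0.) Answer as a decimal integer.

Trace:
#0 VA=0x361E68F (r,kernel):
  L0: frame=0x1E idx=27 entry=0x21007 [P=1 RW=1 US=1 PS=0]
  L1: frame=0x21 idx=30 entry=0x23007 [P=1 RW=1 US=1 PS=0]
  ✓ 0x2368F  — 2 lookups
#1 VA=0x381E9B2 (r,kernel):
  L0: frame=0x1E idx=28 entry=0x27007 [P=1 RW=1 US=1 PS=0]
  L1: frame=0x27 idx=30 entry=0x28007 [P=1 RW=1 US=1 PS=0]
  ✓ 0x289B2  — 2 lookups
#2 VA=0x340F947 (r,kernel):
  L0: frame=0x1E idx=26 entry=0x2A007 [P=1 RW=1 US=1 PS=0]
  L1: frame=0x2A idx=15 entry=0x2C007 [P=1 RW=1 US=1 PS=0]
  ✓ 0x2C947  — 2 lookups

Entries read for #2: 2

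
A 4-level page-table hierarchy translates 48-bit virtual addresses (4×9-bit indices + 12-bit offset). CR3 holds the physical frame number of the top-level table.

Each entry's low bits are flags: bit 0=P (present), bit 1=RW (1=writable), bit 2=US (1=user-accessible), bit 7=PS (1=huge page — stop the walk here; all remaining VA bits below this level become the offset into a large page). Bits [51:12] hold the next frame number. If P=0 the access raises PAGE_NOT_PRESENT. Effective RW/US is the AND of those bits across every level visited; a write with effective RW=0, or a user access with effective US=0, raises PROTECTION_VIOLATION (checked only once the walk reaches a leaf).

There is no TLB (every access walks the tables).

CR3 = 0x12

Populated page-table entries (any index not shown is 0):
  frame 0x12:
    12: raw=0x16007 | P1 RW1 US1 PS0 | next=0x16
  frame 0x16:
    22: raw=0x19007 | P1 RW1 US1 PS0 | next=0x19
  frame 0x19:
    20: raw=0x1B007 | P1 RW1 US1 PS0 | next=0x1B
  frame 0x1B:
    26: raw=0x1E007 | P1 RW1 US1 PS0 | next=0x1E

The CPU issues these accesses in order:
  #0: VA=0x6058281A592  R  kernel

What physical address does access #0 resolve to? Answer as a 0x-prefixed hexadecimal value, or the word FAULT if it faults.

Trace:
#0 VA=0x6058281A592 (r,kernel):
  [0] read 0x12 idx=12: raw=0x16007 flags P=1 W=1 U=1 S=0
  [1] read 0x16 idx=22: raw=0x19007 flags P=1 W=1 U=1 S=0
  [2] read 0x19 idx=20: raw=0x1B007 flags P=1 W=1 U=1 S=0
  [3] read 0x1B idx=26: raw=0x1E007 flags P=1 W=1 U=1 S=0
  ✓ 0x1E592  — 4 lookups

Access #0 PA: 0x1E592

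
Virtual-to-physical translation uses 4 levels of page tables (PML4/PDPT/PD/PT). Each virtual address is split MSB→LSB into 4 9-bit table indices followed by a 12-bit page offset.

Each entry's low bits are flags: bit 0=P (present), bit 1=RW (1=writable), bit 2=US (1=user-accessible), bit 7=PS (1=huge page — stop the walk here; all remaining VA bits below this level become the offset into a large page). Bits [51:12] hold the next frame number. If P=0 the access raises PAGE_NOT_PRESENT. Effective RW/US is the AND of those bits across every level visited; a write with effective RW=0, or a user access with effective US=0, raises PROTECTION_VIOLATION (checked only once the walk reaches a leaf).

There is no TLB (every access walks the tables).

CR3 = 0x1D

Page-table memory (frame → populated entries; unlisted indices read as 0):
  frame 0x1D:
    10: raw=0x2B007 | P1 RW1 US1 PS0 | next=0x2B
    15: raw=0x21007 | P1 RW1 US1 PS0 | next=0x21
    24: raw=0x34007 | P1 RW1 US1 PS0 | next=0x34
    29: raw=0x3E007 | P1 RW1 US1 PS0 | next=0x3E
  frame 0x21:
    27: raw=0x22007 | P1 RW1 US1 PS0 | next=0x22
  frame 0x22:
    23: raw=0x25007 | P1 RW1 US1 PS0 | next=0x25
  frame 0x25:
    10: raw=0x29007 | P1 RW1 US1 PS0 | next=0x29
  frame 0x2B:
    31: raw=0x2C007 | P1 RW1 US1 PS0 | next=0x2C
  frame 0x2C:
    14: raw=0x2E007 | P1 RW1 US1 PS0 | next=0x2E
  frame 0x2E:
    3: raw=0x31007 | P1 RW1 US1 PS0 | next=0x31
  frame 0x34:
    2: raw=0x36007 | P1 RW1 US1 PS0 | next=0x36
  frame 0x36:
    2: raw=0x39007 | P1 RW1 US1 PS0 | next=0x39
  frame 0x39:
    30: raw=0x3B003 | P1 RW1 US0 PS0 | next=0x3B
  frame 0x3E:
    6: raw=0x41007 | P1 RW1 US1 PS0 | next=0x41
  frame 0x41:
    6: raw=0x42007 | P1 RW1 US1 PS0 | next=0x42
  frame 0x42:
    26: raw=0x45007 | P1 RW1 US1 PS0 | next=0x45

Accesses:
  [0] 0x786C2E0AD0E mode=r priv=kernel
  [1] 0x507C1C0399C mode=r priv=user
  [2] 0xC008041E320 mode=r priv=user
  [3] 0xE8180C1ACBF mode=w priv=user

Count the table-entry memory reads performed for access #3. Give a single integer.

Trace:
#0 VA=0x786C2E0AD0E (r,kernel):
  lvl0: tbl 0x1D, slot 15 ⇒ 0x21007 (P1/RW1/US1/PS0)
  lvl1: tbl 0x21, slot 27 ⇒ 0x22007 (P1/RW1/US1/PS0)
  lvl2: tbl 0x22, slot 23 ⇒ 0x25007 (P1/RW1/US1/PS0)
  lvl3: tbl 0x25, slot 10 ⇒ 0x29007 (P1/RW1/US1/PS0)
  ⇒ phys 0x29D0E  [4 reads]
#1 VA=0x507C1C0399C (r,user):
  lvl0: tbl 0x1D, slot 10 ⇒ 0x2B007 (P1/RW1/US1/PS0)
  lvl1: tbl 0x2B, slot 31 ⇒ 0x2C007 (P1/RW1/US1/PS0)
  lvl2: tbl 0x2C, slot 14 ⇒ 0x2E007 (P1/RW1/US1/PS0)
  lvl3: tbl 0x2E, slot 3 ⇒ 0x31007 (P1/RW1/US1/PS0)
  ⇒ phys 0x3199C  [4 reads]
#2 VA=0xC008041E320 (r,user):
  lvl0: tbl 0x1D, slot 24 ⇒ 0x34007 (P1/RW1/US1/PS0)
  lvl1: tbl 0x34, slot 2 ⇒ 0x36007 (P1/RW1/US1/PS0)
  lvl2: tbl 0x36, slot 2 ⇒ 0x39007 (P1/RW1/US1/PS0)
  lvl3: tbl 0x39, slot 30 ⇒ 0x3B003 (P1/RW1/US0/PS0)
  ⇒ fault: PROTECTION_VIOLATION  — 4 lookups
#3 VA=0xE8180C1ACBF (w,user):
  lvl0: tbl 0x1D, slot 29 ⇒ 0x3E007 (P1/RW1/US1/PS0)
  lvl1: tbl 0x3E, slot 6 ⇒ 0x41007 (P1/RW1/US1/PS0)
  lvl2: tbl 0x41, slot 6 ⇒ 0x42007 (P1/RW1/US1/PS0)
  lvl3: tbl 0x42, slot 26 ⇒ 0x45007 (P1/RW1/US1/PS0)
  ⇒ phys 0x45CBF  [4 reads]

Entries read for #3: 4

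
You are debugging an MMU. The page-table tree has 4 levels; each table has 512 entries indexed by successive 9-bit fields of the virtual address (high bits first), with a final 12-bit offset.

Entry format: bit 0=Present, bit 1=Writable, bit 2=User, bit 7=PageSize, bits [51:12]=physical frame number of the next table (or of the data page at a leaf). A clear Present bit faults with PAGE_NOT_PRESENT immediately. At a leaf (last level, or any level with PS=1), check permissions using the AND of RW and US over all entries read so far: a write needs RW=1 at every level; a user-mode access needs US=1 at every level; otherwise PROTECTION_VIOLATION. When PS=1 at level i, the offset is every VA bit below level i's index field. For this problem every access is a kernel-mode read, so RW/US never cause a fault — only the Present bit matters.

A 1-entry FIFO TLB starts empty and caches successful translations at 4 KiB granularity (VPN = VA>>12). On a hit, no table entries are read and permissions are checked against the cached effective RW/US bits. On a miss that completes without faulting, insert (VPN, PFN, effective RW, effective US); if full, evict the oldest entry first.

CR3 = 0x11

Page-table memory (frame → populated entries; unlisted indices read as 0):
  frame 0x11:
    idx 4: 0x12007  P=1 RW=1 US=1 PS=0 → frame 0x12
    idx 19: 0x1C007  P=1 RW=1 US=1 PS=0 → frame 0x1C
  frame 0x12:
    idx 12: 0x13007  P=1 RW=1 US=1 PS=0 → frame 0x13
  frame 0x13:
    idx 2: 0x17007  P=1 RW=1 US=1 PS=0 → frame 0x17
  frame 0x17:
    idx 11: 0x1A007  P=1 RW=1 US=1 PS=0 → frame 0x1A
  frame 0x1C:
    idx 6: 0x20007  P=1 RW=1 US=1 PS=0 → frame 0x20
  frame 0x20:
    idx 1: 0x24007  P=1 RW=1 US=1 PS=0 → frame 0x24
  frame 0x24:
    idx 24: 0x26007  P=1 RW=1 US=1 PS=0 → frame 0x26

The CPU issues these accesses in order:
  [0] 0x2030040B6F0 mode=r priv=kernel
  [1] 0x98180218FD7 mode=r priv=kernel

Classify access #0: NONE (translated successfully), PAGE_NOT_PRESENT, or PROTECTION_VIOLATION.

Walk each access:
#0 VA=0x2030040B6F0 (r,kernel):
  L0: frame=0x11 idx=4 entry=0x12007 [P=1 RW=1 US=1 PS=0]
  L1: frame=0x12 idx=12 entry=0x13007 [P=1 RW=1 US=1 PS=0]
  L2: frame=0x13 idx=2 entry=0x17007 [P=1 RW=1 US=1 PS=0]
  L3: frame=0x17 idx=11 entry=0x1A007 [P=1 RW=1 US=1 PS=0]
  ✓ 0x1A6F0  — 4 lookups
#1 VA=0x98180218FD7 (r,kernel):
  L0: frame=0x11 idx=19 entry=0x1C007 [P=1 RW=1 US=1 PS=0]
  L1: frame=0x1C idx=6 entry=0x20007 [P=1 RW=1 US=1 PS=0]
  L2: frame=0x20 idx=1 entry=0x24007 [P=1 RW=1 US=1 PS=0]
  L3: frame=0x24 idx=24 entry=0x26007 [P=1 RW=1 US=1 PS=0]
  ✓ 0x26FD7  — 4 lookups

Access #0 fault: NONE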